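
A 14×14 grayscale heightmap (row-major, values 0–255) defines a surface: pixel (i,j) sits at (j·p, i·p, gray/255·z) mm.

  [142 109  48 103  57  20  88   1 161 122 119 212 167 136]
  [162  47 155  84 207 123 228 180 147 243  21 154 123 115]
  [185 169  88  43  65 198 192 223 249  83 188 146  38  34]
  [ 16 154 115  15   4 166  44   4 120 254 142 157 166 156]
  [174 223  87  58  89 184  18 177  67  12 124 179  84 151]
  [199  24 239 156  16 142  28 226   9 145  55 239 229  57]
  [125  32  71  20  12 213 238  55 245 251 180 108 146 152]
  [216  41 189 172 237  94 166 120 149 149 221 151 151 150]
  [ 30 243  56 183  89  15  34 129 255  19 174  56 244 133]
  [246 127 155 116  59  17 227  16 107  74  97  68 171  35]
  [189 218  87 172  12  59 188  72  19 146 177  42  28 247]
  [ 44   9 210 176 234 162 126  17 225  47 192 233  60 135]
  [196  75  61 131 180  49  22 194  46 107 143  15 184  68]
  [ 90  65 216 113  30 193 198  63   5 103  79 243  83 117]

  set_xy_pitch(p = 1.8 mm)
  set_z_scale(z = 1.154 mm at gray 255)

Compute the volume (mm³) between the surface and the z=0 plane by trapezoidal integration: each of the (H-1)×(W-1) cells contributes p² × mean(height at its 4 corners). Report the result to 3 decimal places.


height_mm = gray/255 × 1.154; cell vol = 1.8² × mean(4 corners)
unit = 1.8² × 1.154 / (4×255) = 0.00366565 mm³ per gray-sum
row 0: Σ corner-gray over 13 cells = 6393  → 23.4345
row 1: Σ corner-gray over 13 cells = 7284  → 26.7006
row 2: Σ corner-gray over 13 cells = 6437  → 23.5958
row 3: Σ corner-gray over 13 cells = 5783  → 21.1984
row 4: Σ corner-gray over 13 cells = 6201  → 22.7307
row 5: Σ corner-gray over 13 cells = 6691  → 24.5268
row 6: Σ corner-gray over 13 cells = 7465  → 27.3641
row 7: Σ corner-gray over 13 cells = 7203  → 26.4037
row 8: Σ corner-gray over 13 cells = 5906  → 21.6493
row 9: Σ corner-gray over 13 cells = 5625  → 20.6193
row 10: Σ corner-gray over 13 cells = 6437  → 23.5958
row 11: Σ corner-gray over 13 cells = 6239  → 22.8700
row 12: Σ corner-gray over 13 cells = 5667  → 20.7732
Σ rows: total corner-gray = 83331  → 305.4620 mm³

305.462


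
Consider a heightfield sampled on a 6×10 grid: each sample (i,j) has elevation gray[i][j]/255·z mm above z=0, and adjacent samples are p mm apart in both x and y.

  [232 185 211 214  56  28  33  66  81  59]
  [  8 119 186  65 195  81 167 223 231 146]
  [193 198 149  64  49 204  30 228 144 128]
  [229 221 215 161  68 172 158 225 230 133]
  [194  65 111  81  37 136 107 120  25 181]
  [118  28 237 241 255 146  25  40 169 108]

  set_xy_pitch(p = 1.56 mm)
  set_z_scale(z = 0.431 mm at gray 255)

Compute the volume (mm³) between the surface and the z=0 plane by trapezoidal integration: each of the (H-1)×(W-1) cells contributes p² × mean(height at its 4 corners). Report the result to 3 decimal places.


25.534

height_mm = gray/255 × 0.431; cell vol = 1.56² × mean(4 corners)
unit = 1.56² × 0.431 / (4×255) = 0.00102832 mm³ per gray-sum
row 0: Σ corner-gray over 9 cells = 4727  → 4.8608
row 1: Σ corner-gray over 9 cells = 5141  → 5.2866
row 2: Σ corner-gray over 9 cells = 5715  → 5.8768
row 3: Σ corner-gray over 9 cells = 5001  → 5.1426
row 4: Σ corner-gray over 9 cells = 4247  → 4.3673
Σ rows: total corner-gray = 24831  → 25.5341 mm³


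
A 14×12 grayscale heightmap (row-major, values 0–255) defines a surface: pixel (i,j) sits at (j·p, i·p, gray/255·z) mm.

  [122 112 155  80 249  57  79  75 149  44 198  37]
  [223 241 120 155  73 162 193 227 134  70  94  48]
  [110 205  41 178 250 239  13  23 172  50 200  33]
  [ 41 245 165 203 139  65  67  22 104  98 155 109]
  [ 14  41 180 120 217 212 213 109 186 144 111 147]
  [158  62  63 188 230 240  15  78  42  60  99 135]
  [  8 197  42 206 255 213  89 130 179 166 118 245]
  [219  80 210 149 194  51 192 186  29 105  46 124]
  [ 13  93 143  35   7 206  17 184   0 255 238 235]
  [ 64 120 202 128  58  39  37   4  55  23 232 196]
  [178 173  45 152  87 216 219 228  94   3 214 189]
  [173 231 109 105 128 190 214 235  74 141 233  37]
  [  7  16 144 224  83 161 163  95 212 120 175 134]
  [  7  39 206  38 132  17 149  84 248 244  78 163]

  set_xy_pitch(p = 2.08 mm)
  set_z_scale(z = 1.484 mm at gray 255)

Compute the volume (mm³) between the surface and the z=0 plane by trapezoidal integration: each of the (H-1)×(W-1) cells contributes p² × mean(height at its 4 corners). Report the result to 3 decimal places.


474.069

height_mm = gray/255 × 1.484; cell vol = 2.08² × mean(4 corners)
unit = 2.08² × 1.484 / (4×255) = 0.00629449 mm³ per gray-sum
row 0: Σ corner-gray over 11 cells = 5764  → 36.2814
row 1: Σ corner-gray over 11 cells = 6094  → 38.3586
row 2: Σ corner-gray over 11 cells = 5561  → 35.0036
row 3: Σ corner-gray over 11 cells = 5903  → 37.1564
row 4: Σ corner-gray over 11 cells = 5674  → 35.7149
row 5: Σ corner-gray over 11 cells = 5890  → 37.0745
row 6: Σ corner-gray over 11 cells = 6270  → 39.4664
row 7: Σ corner-gray over 11 cells = 5431  → 34.1854
row 8: Σ corner-gray over 11 cells = 4660  → 29.3323
row 9: Σ corner-gray over 11 cells = 5285  → 33.2664
row 10: Σ corner-gray over 11 cells = 6759  → 42.5444
row 11: Σ corner-gray over 11 cells = 6457  → 40.6435
row 12: Σ corner-gray over 11 cells = 5567  → 35.0414
Σ rows: total corner-gray = 75315  → 474.0694 mm³


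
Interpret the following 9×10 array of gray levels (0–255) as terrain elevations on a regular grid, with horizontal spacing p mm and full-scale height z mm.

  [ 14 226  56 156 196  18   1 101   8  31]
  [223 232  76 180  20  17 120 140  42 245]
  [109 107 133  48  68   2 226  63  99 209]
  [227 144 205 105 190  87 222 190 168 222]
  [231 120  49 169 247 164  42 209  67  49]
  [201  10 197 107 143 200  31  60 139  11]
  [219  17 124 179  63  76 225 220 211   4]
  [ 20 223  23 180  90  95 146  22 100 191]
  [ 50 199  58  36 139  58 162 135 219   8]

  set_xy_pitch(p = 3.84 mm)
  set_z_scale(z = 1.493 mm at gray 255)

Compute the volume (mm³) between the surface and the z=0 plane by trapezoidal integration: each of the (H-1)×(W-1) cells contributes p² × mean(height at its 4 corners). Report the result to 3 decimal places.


height_mm = gray/255 × 1.493; cell vol = 3.84² × mean(4 corners)
unit = 3.84² × 1.493 / (4×255) = 0.0215835 mm³ per gray-sum
row 0: Σ corner-gray over 9 cells = 3691  → 79.6647
row 1: Σ corner-gray over 9 cells = 3932  → 84.8664
row 2: Σ corner-gray over 9 cells = 4881  → 105.3491
row 3: Σ corner-gray over 9 cells = 5485  → 118.3856
row 4: Σ corner-gray over 9 cells = 4400  → 94.9674
row 5: Σ corner-gray over 9 cells = 4439  → 95.8092
row 6: Σ corner-gray over 9 cells = 4422  → 95.4423
row 7: Σ corner-gray over 9 cells = 4039  → 87.1758
Σ rows: total corner-gray = 35289  → 761.6605 mm³

761.661


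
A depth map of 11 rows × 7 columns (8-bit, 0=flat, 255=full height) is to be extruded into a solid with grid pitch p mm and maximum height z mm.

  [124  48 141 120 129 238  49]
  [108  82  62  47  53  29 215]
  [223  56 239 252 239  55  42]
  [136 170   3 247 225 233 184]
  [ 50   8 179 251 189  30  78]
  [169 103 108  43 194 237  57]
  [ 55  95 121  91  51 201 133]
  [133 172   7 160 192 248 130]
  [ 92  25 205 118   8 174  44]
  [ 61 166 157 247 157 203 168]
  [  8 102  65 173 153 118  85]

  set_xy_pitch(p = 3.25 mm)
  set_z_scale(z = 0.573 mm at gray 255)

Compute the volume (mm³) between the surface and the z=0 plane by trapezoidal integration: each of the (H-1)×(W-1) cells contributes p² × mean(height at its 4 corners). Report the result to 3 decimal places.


187.052

height_mm = gray/255 × 0.573; cell vol = 3.25² × mean(4 corners)
unit = 3.25² × 0.573 / (4×255) = 0.00593364 mm³ per gray-sum
row 0: Σ corner-gray over 6 cells = 2394  → 14.2051
row 1: Σ corner-gray over 6 cells = 2816  → 16.7091
row 2: Σ corner-gray over 6 cells = 4023  → 23.8710
row 3: Σ corner-gray over 6 cells = 3518  → 20.8745
row 4: Σ corner-gray over 6 cells = 3038  → 18.0264
row 5: Σ corner-gray over 6 cells = 2902  → 17.2194
row 6: Σ corner-gray over 6 cells = 3127  → 18.5545
row 7: Σ corner-gray over 6 cells = 3017  → 17.9018
row 8: Σ corner-gray over 6 cells = 3285  → 19.4920
row 9: Σ corner-gray over 6 cells = 3404  → 20.1981
Σ rows: total corner-gray = 31524  → 187.0521 mm³


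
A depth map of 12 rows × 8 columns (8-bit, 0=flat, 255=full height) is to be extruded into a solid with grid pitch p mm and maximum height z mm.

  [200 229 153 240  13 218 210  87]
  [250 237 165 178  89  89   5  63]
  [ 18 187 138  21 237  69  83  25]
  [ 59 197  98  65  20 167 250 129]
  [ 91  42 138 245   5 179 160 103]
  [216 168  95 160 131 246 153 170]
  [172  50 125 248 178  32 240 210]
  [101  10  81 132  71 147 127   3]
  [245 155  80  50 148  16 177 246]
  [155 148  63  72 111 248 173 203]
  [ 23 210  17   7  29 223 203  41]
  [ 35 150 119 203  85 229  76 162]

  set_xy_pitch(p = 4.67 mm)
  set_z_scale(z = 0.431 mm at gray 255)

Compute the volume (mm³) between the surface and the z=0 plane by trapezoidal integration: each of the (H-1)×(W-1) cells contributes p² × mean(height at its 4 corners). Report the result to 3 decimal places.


366.143

height_mm = gray/255 × 0.431; cell vol = 4.67² × mean(4 corners)
unit = 4.67² × 0.431 / (4×255) = 0.00921533 mm³ per gray-sum
row 0: Σ corner-gray over 7 cells = 4252  → 39.1836
row 1: Σ corner-gray over 7 cells = 3352  → 30.8898
row 2: Σ corner-gray over 7 cells = 3295  → 30.3645
row 3: Σ corner-gray over 7 cells = 3514  → 32.3827
row 4: Σ corner-gray over 7 cells = 4024  → 37.0825
row 5: Σ corner-gray over 7 cells = 4420  → 40.7318
row 6: Σ corner-gray over 7 cells = 3368  → 31.0372
row 7: Σ corner-gray over 7 cells = 2983  → 27.4893
row 8: Σ corner-gray over 7 cells = 3731  → 34.3824
row 9: Σ corner-gray over 7 cells = 3430  → 31.6086
row 10: Σ corner-gray over 7 cells = 3363  → 30.9912
Σ rows: total corner-gray = 39732  → 366.1435 mm³


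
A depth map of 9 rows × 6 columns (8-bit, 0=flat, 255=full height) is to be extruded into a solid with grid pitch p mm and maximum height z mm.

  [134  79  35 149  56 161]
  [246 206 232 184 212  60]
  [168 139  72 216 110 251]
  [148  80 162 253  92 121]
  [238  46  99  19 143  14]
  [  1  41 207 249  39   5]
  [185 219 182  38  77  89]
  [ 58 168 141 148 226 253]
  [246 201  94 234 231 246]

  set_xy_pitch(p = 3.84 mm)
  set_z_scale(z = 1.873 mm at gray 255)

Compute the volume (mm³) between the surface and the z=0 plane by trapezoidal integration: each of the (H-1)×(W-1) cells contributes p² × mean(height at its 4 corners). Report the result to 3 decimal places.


612.454

height_mm = gray/255 × 1.873; cell vol = 3.84² × mean(4 corners)
unit = 3.84² × 1.873 / (4×255) = 0.027077 mm³ per gray-sum
row 0: Σ corner-gray over 5 cells = 2907  → 78.7128
row 1: Σ corner-gray over 5 cells = 3467  → 93.8759
row 2: Σ corner-gray over 5 cells = 2936  → 79.4980
row 3: Σ corner-gray over 5 cells = 2309  → 62.5207
row 4: Σ corner-gray over 5 cells = 1944  → 52.6376
row 5: Σ corner-gray over 5 cells = 2384  → 64.5515
row 6: Σ corner-gray over 5 cells = 2983  → 80.7706
row 7: Σ corner-gray over 5 cells = 3689  → 99.8869
Σ rows: total corner-gray = 22619  → 612.4540 mm³


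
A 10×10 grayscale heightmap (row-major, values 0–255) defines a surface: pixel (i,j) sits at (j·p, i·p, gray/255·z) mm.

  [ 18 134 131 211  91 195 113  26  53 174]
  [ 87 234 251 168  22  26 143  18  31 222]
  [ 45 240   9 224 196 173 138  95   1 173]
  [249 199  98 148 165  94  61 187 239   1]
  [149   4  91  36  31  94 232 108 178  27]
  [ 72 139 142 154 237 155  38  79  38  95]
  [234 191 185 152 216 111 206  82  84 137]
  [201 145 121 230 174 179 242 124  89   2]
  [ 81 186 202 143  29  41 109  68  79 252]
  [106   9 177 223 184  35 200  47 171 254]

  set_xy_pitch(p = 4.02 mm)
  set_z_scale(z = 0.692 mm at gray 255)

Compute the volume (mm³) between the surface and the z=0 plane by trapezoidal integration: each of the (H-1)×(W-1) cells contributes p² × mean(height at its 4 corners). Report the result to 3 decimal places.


458.525

height_mm = gray/255 × 0.692; cell vol = 4.02² × mean(4 corners)
unit = 4.02² × 0.692 / (4×255) = 0.0109637 mm³ per gray-sum
row 0: Σ corner-gray over 9 cells = 4195  → 45.9928
row 1: Σ corner-gray over 9 cells = 4465  → 48.9530
row 2: Σ corner-gray over 9 cells = 5002  → 54.8405
row 3: Σ corner-gray over 9 cells = 4356  → 47.7580
row 4: Σ corner-gray over 9 cells = 3855  → 42.2651
row 5: Σ corner-gray over 9 cells = 4956  → 54.3362
row 6: Σ corner-gray over 9 cells = 5636  → 61.7915
row 7: Σ corner-gray over 9 cells = 4858  → 53.2618
row 8: Σ corner-gray over 9 cells = 4499  → 49.3258
Σ rows: total corner-gray = 41822  → 458.5248 mm³


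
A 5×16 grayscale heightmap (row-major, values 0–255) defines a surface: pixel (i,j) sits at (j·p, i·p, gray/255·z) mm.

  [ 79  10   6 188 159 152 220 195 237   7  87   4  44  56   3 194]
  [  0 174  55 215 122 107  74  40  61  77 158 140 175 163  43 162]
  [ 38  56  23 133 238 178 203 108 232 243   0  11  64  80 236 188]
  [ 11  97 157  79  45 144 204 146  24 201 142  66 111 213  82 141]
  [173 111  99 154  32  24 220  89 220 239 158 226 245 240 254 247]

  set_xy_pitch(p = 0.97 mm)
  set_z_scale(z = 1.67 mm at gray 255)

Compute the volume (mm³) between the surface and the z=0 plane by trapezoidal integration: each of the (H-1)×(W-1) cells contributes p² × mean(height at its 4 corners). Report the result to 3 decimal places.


height_mm = gray/255 × 1.67; cell vol = 0.97² × mean(4 corners)
unit = 0.97² × 1.67 / (4×255) = 0.00154049 mm³ per gray-sum
row 0: Σ corner-gray over 15 cells = 6379  → 9.8268
row 1: Σ corner-gray over 15 cells = 7206  → 11.1008
row 2: Σ corner-gray over 15 cells = 7410  → 11.4151
row 3: Σ corner-gray over 15 cells = 8616  → 13.2729
Σ rows: total corner-gray = 29611  → 45.6155 mm³

45.616


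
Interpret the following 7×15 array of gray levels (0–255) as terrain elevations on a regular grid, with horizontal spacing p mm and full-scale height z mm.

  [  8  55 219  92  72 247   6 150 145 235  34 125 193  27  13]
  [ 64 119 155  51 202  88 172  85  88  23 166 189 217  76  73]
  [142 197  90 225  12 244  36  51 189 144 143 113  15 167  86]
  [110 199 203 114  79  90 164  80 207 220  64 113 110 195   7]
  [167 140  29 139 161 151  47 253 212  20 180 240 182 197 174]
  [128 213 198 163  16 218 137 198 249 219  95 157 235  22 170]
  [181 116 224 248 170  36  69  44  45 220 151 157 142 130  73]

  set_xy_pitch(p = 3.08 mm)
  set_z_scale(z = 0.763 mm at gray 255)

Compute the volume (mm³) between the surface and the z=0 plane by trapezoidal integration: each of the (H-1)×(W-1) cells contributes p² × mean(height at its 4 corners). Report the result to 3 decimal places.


325.609

height_mm = gray/255 × 0.763; cell vol = 3.08² × mean(4 corners)
unit = 3.08² × 0.763 / (4×255) = 0.0070962 mm³ per gray-sum
row 0: Σ corner-gray over 14 cells = 6620  → 46.9768
row 1: Σ corner-gray over 14 cells = 6879  → 48.8148
row 2: Σ corner-gray over 14 cells = 7273  → 51.6107
row 3: Σ corner-gray over 14 cells = 8036  → 57.0251
row 4: Σ corner-gray over 14 cells = 8781  → 62.3117
row 5: Σ corner-gray over 14 cells = 8296  → 58.8701
Σ rows: total corner-gray = 45885  → 325.6091 mm³


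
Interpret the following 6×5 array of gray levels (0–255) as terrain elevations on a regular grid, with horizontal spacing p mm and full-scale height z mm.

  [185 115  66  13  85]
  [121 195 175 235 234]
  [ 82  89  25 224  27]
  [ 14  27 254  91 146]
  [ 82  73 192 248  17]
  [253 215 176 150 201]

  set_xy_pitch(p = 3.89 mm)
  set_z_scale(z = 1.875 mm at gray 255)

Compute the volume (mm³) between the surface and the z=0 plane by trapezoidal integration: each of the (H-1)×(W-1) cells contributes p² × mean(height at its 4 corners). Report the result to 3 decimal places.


304.645

height_mm = gray/255 × 1.875; cell vol = 3.89² × mean(4 corners)
unit = 3.89² × 1.875 / (4×255) = 0.0278164 mm³ per gray-sum
row 0: Σ corner-gray over 4 cells = 2223  → 61.8358
row 1: Σ corner-gray over 4 cells = 2350  → 65.3684
row 2: Σ corner-gray over 4 cells = 1689  → 46.9818
row 3: Σ corner-gray over 4 cells = 2029  → 56.4394
row 4: Σ corner-gray over 4 cells = 2661  → 74.0193
Σ rows: total corner-gray = 10952  → 304.6448 mm³


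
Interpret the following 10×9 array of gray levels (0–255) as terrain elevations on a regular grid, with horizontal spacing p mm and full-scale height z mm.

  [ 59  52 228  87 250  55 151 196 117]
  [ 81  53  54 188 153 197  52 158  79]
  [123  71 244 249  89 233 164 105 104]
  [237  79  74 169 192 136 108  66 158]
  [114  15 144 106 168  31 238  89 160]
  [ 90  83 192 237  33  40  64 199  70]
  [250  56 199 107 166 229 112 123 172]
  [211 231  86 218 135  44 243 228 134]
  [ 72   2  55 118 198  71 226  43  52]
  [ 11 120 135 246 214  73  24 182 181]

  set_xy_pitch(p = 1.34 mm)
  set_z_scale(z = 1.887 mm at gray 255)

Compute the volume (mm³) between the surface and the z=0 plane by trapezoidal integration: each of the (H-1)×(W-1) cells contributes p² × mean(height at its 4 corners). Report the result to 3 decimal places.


126.430

height_mm = gray/255 × 1.887; cell vol = 1.34² × mean(4 corners)
unit = 1.34² × 1.887 / (4×255) = 0.00332186 mm³ per gray-sum
row 0: Σ corner-gray over 8 cells = 4084  → 13.5665
row 1: Σ corner-gray over 8 cells = 4407  → 14.6394
row 2: Σ corner-gray over 8 cells = 4580  → 15.2141
row 3: Σ corner-gray over 8 cells = 3899  → 12.9519
row 4: Σ corner-gray over 8 cells = 3712  → 12.3307
row 5: Σ corner-gray over 8 cells = 4262  → 14.1578
row 6: Σ corner-gray over 8 cells = 5121  → 17.0112
row 7: Σ corner-gray over 8 cells = 4265  → 14.1677
row 8: Σ corner-gray over 8 cells = 3730  → 12.3905
Σ rows: total corner-gray = 38060  → 126.4300 mm³


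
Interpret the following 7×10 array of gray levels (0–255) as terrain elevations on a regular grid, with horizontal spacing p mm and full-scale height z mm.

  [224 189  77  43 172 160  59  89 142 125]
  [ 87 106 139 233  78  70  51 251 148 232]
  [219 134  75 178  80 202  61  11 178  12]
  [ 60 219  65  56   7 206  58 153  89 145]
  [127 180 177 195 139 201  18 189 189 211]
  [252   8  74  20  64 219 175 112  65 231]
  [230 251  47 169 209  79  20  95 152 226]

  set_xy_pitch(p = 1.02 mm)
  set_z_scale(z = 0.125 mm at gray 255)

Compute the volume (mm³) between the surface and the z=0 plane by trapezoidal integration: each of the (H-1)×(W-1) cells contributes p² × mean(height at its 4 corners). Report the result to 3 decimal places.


height_mm = gray/255 × 0.125; cell vol = 1.02² × mean(4 corners)
unit = 1.02² × 0.125 / (4×255) = 0.0001275 mm³ per gray-sum
row 0: Σ corner-gray over 9 cells = 4682  → 0.5970
row 1: Σ corner-gray over 9 cells = 4540  → 0.5789
row 2: Σ corner-gray over 9 cells = 3980  → 0.5075
row 3: Σ corner-gray over 9 cells = 4825  → 0.6152
row 4: Σ corner-gray over 9 cells = 4871  → 0.6211
row 5: Σ corner-gray over 9 cells = 4457  → 0.5683
Σ rows: total corner-gray = 27355  → 3.4878 mm³

3.488


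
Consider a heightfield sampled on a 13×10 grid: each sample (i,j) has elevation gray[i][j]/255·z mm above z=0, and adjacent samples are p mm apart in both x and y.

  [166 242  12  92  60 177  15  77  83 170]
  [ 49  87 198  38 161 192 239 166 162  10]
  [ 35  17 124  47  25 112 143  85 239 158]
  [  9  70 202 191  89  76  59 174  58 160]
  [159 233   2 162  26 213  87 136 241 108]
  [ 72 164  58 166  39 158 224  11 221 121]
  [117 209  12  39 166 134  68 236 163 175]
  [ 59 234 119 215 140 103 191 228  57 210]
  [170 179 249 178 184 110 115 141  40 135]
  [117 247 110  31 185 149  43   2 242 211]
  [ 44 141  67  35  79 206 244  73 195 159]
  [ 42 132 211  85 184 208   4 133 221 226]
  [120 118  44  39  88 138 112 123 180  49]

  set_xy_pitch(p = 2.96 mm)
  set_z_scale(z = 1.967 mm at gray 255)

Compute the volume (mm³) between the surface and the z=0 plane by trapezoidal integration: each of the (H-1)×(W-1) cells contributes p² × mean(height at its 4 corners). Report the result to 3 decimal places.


height_mm = gray/255 × 1.967; cell vol = 2.96² × mean(4 corners)
unit = 2.96² × 1.967 / (4×255) = 0.0168961 mm³ per gray-sum
row 0: Σ corner-gray over 9 cells = 4397  → 74.2923
row 1: Σ corner-gray over 9 cells = 4322  → 73.0251
row 2: Σ corner-gray over 9 cells = 3784  → 63.9350
row 3: Σ corner-gray over 9 cells = 4474  → 75.5933
row 4: Σ corner-gray over 9 cells = 4742  → 80.1215
row 5: Σ corner-gray over 9 cells = 4621  → 78.0771
row 6: Σ corner-gray over 9 cells = 5189  → 87.6741
row 7: Σ corner-gray over 9 cells = 5540  → 93.6046
row 8: Σ corner-gray over 9 cells = 5043  → 85.2073
row 9: Σ corner-gray over 9 cells = 4629  → 78.2123
row 10: Σ corner-gray over 9 cells = 4907  → 82.9094
row 11: Σ corner-gray over 9 cells = 4477  → 75.6440
Σ rows: total corner-gray = 56125  → 948.2961 mm³

948.296


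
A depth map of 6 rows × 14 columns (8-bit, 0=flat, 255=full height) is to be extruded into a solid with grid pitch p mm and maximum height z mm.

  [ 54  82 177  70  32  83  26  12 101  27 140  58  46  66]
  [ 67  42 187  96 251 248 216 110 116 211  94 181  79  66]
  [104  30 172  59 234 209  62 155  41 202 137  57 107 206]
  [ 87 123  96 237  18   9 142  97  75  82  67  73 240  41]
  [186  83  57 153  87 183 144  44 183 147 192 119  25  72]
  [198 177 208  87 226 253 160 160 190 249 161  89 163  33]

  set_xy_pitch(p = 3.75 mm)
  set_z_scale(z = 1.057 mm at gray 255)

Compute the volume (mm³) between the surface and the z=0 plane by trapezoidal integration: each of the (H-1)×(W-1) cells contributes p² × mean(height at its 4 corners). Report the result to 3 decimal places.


464.152

height_mm = gray/255 × 1.057; cell vol = 3.75² × mean(4 corners)
unit = 3.75² × 1.057 / (4×255) = 0.0145726 mm³ per gray-sum
row 0: Σ corner-gray over 13 cells = 5623  → 81.9418
row 1: Σ corner-gray over 13 cells = 7035  → 102.5183
row 2: Σ corner-gray over 13 cells = 5886  → 85.7744
row 3: Σ corner-gray over 13 cells = 5738  → 83.6176
row 4: Σ corner-gray over 13 cells = 7569  → 110.3001
Σ rows: total corner-gray = 31851  → 464.1522 mm³


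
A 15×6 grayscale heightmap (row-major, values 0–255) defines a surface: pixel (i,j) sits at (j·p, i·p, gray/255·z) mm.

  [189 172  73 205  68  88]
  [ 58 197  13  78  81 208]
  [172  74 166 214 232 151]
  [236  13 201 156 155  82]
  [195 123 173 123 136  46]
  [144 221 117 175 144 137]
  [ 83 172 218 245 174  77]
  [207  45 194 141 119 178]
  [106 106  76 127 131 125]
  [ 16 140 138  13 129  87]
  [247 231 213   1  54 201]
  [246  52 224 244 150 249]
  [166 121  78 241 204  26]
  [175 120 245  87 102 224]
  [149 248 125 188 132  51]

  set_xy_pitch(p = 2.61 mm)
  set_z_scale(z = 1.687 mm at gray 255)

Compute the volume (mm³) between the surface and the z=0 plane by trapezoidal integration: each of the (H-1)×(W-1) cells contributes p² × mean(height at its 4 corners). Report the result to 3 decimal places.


449.439

height_mm = gray/255 × 1.687; cell vol = 2.61² × mean(4 corners)
unit = 2.61² × 1.687 / (4×255) = 0.0112667 mm³ per gray-sum
row 0: Σ corner-gray over 5 cells = 2317  → 26.1049
row 1: Σ corner-gray over 5 cells = 2699  → 30.4088
row 2: Σ corner-gray over 5 cells = 3063  → 34.5098
row 3: Σ corner-gray over 5 cells = 2719  → 30.6341
row 4: Σ corner-gray over 5 cells = 2946  → 33.1916
row 5: Σ corner-gray over 5 cells = 3373  → 38.0025
row 6: Σ corner-gray over 5 cells = 3161  → 35.6140
row 7: Σ corner-gray over 5 cells = 2494  → 28.0991
row 8: Σ corner-gray over 5 cells = 2054  → 23.1418
row 9: Σ corner-gray over 5 cells = 2389  → 26.9161
row 10: Σ corner-gray over 5 cells = 3281  → 36.9660
row 11: Σ corner-gray over 5 cells = 3315  → 37.3490
row 12: Σ corner-gray over 5 cells = 2987  → 33.6536
row 13: Σ corner-gray over 5 cells = 3093  → 34.8478
Σ rows: total corner-gray = 39891  → 449.4391 mm³


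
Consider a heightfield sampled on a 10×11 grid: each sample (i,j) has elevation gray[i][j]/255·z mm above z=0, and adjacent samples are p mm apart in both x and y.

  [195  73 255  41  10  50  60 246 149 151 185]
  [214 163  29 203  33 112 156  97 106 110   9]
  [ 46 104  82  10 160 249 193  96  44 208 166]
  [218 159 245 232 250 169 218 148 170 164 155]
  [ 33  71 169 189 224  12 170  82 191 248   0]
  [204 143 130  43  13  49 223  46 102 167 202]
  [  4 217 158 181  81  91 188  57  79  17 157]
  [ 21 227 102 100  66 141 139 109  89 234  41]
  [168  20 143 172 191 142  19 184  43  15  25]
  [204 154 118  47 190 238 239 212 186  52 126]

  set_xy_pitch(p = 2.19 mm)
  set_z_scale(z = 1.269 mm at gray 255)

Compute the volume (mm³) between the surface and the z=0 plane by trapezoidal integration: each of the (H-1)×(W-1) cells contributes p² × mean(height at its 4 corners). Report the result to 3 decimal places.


277.617

height_mm = gray/255 × 1.269; cell vol = 2.19² × mean(4 corners)
unit = 2.19² × 1.269 / (4×255) = 0.00596691 mm³ per gray-sum
row 0: Σ corner-gray over 10 cells = 4691  → 27.9908
row 1: Σ corner-gray over 10 cells = 4745  → 28.3130
row 2: Σ corner-gray over 10 cells = 6387  → 38.1107
row 3: Σ corner-gray over 10 cells = 6628  → 39.5487
row 4: Σ corner-gray over 10 cells = 4983  → 29.7331
row 5: Σ corner-gray over 10 cells = 4537  → 27.0719
row 6: Σ corner-gray over 10 cells = 4775  → 28.4920
row 7: Σ corner-gray over 10 cells = 4527  → 27.0122
row 8: Σ corner-gray over 10 cells = 5253  → 31.3442
Σ rows: total corner-gray = 46526  → 277.6166 mm³


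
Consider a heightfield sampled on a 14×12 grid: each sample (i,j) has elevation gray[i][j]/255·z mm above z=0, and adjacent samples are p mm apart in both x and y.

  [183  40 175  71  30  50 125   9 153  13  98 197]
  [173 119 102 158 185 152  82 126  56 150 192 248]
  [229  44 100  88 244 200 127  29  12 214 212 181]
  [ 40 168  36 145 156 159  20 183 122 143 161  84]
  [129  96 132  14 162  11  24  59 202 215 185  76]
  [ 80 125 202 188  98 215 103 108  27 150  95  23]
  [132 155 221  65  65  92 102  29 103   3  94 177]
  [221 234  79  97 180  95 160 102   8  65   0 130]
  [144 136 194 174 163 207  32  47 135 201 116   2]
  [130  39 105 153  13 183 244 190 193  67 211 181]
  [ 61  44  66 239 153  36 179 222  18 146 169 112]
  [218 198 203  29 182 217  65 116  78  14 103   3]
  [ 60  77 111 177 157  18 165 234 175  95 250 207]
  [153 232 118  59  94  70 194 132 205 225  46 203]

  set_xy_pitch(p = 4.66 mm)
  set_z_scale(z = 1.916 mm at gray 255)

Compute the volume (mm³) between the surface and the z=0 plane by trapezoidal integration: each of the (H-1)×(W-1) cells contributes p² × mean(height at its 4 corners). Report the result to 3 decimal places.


2897.485

height_mm = gray/255 × 1.916; cell vol = 4.66² × mean(4 corners)
unit = 4.66² × 1.916 / (4×255) = 0.0407913 mm³ per gray-sum
row 0: Σ corner-gray over 11 cells = 4973  → 202.8550
row 1: Σ corner-gray over 11 cells = 6015  → 245.3595
row 2: Σ corner-gray over 11 cells = 5660  → 230.8786
row 3: Σ corner-gray over 11 cells = 5115  → 208.6473
row 4: Σ corner-gray over 11 cells = 5130  → 209.2592
row 5: Σ corner-gray over 11 cells = 4892  → 199.5509
row 6: Σ corner-gray over 11 cells = 4558  → 185.9266
row 7: Σ corner-gray over 11 cells = 5347  → 218.1109
row 8: Σ corner-gray over 11 cells = 6063  → 247.3174
row 9: Σ corner-gray over 11 cells = 5824  → 237.5683
row 10: Σ corner-gray over 11 cells = 5348  → 218.1517
row 11: Σ corner-gray over 11 cells = 5816  → 237.2420
row 12: Σ corner-gray over 11 cells = 6291  → 256.6178
Σ rows: total corner-gray = 71032  → 2897.4851 mm³


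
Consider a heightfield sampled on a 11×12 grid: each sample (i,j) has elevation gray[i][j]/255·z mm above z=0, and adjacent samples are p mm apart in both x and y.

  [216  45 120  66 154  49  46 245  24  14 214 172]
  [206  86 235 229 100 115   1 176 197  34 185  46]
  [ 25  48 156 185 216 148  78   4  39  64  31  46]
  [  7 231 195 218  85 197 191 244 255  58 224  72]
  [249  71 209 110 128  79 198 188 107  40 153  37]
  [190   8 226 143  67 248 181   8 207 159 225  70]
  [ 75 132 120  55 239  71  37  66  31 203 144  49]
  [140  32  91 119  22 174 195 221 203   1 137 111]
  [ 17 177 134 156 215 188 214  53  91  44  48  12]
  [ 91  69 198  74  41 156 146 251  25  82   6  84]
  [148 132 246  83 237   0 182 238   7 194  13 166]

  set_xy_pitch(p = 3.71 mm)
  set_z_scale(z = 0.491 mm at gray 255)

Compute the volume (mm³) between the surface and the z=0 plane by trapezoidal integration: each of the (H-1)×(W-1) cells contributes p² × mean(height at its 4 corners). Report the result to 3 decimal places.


364.001

height_mm = gray/255 × 0.491; cell vol = 3.71² × mean(4 corners)
unit = 3.71² × 0.491 / (4×255) = 0.00662566 mm³ per gray-sum
row 0: Σ corner-gray over 11 cells = 5310  → 35.1823
row 1: Σ corner-gray over 11 cells = 4977  → 32.9759
row 2: Σ corner-gray over 11 cells = 5884  → 38.9854
row 3: Σ corner-gray over 11 cells = 6727  → 44.5708
row 4: Σ corner-gray over 11 cells = 6056  → 40.1250
row 5: Σ corner-gray over 11 cells = 5524  → 36.6001
row 6: Σ corner-gray over 11 cells = 4961  → 32.8699
row 7: Σ corner-gray over 11 cells = 5310  → 35.1823
row 8: Σ corner-gray over 11 cells = 4940  → 32.7308
row 9: Σ corner-gray over 11 cells = 5249  → 34.7781
Σ rows: total corner-gray = 54938  → 364.0005 mm³


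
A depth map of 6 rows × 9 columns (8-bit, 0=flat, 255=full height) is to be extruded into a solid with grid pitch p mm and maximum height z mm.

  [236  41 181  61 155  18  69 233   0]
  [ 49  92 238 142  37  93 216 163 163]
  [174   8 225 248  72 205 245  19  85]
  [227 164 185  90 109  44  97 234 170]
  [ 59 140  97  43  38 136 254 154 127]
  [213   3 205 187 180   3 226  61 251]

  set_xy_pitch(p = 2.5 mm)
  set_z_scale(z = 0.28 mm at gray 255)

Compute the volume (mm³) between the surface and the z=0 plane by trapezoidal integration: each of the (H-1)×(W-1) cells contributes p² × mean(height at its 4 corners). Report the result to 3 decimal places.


height_mm = gray/255 × 0.28; cell vol = 2.5² × mean(4 corners)
unit = 2.5² × 0.28 / (4×255) = 0.00171569 mm³ per gray-sum
row 0: Σ corner-gray over 8 cells = 3926  → 6.7358
row 1: Σ corner-gray over 8 cells = 4477  → 7.6811
row 2: Σ corner-gray over 8 cells = 4546  → 7.7995
row 3: Σ corner-gray over 8 cells = 4153  → 7.1252
row 4: Σ corner-gray over 8 cells = 4104  → 7.0412
Σ rows: total corner-gray = 21206  → 36.3828 mm³

36.383


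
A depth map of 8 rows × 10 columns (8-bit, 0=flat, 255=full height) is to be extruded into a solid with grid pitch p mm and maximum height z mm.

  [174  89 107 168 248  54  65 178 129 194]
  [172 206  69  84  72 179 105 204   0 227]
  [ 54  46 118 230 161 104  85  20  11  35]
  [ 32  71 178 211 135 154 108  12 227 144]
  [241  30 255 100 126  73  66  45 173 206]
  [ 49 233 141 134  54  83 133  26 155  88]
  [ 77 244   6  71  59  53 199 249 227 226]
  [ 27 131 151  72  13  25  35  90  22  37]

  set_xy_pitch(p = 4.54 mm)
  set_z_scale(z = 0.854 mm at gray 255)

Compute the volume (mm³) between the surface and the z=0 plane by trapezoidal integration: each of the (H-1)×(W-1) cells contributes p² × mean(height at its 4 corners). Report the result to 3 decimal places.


510.605

height_mm = gray/255 × 0.854; cell vol = 4.54² × mean(4 corners)
unit = 4.54² × 0.854 / (4×255) = 0.0172572 mm³ per gray-sum
row 0: Σ corner-gray over 9 cells = 4681  → 80.7808
row 1: Σ corner-gray over 9 cells = 3876  → 66.8888
row 2: Σ corner-gray over 9 cells = 4007  → 69.1495
row 3: Σ corner-gray over 9 cells = 4551  → 78.5373
row 4: Σ corner-gray over 9 cells = 4238  → 73.1359
row 5: Σ corner-gray over 9 cells = 4574  → 78.9343
row 6: Σ corner-gray over 9 cells = 3661  → 63.1785
Σ rows: total corner-gray = 29588  → 510.6049 mm³


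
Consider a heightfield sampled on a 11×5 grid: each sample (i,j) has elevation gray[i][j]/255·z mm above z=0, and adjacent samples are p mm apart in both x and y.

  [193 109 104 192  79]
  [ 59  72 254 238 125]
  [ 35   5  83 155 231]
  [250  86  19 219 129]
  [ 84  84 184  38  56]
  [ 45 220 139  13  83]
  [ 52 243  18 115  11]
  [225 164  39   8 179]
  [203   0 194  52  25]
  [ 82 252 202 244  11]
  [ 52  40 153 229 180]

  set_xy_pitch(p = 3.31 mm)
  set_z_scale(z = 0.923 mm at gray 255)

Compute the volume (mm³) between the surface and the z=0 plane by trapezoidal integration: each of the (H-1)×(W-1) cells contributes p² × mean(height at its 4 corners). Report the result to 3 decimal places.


191.225

height_mm = gray/255 × 0.923; cell vol = 3.31² × mean(4 corners)
unit = 3.31² × 0.923 / (4×255) = 0.0099142 mm³ per gray-sum
row 0: Σ corner-gray over 4 cells = 2394  → 23.7346
row 1: Σ corner-gray over 4 cells = 2064  → 20.4629
row 2: Σ corner-gray over 4 cells = 1779  → 17.6374
row 3: Σ corner-gray over 4 cells = 1779  → 17.6374
row 4: Σ corner-gray over 4 cells = 1624  → 16.1007
row 5: Σ corner-gray over 4 cells = 1687  → 16.7252
row 6: Σ corner-gray over 4 cells = 1641  → 16.2692
row 7: Σ corner-gray over 4 cells = 1546  → 15.3273
row 8: Σ corner-gray over 4 cells = 2209  → 21.9005
row 9: Σ corner-gray over 4 cells = 2565  → 25.4299
Σ rows: total corner-gray = 19288  → 191.2250 mm³


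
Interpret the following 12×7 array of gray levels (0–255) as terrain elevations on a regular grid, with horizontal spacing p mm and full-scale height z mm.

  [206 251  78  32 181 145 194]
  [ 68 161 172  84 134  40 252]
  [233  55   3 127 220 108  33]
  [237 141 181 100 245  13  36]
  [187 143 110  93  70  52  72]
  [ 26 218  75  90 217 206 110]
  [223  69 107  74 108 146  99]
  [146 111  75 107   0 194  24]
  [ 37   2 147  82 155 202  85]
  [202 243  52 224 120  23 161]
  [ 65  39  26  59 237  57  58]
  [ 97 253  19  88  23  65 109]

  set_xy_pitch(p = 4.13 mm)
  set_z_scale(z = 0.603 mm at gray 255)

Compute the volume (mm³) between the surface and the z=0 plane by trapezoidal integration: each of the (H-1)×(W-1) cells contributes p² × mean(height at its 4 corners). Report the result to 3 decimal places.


307.067

height_mm = gray/255 × 0.603; cell vol = 4.13² × mean(4 corners)
unit = 4.13² × 0.603 / (4×255) = 0.0100836 mm³ per gray-sum
row 0: Σ corner-gray over 6 cells = 3276  → 33.0340
row 1: Σ corner-gray over 6 cells = 2794  → 28.1737
row 2: Σ corner-gray over 6 cells = 2925  → 29.4946
row 3: Σ corner-gray over 6 cells = 2828  → 28.5165
row 4: Σ corner-gray over 6 cells = 2943  → 29.6761
row 5: Σ corner-gray over 6 cells = 3078  → 31.0374
row 6: Σ corner-gray over 6 cells = 2474  → 24.9469
row 7: Σ corner-gray over 6 cells = 2442  → 24.6242
row 8: Σ corner-gray over 6 cells = 2985  → 30.0997
row 9: Σ corner-gray over 6 cells = 2646  → 26.6813
row 10: Σ corner-gray over 6 cells = 2061  → 20.7824
Σ rows: total corner-gray = 30452  → 307.0669 mm³


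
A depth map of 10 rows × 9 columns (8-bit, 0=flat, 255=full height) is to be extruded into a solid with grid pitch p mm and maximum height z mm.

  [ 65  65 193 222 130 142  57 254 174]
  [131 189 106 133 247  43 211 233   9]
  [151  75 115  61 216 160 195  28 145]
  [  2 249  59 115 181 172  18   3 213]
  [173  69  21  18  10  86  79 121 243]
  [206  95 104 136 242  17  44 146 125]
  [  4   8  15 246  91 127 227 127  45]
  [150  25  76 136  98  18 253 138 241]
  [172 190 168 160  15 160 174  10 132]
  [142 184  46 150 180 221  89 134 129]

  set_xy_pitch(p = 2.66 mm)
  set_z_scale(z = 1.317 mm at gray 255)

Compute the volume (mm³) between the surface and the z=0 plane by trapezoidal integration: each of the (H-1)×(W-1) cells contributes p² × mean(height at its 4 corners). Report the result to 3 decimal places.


317.599

height_mm = gray/255 × 1.317; cell vol = 2.66² × mean(4 corners)
unit = 2.66² × 1.317 / (4×255) = 0.00913585 mm³ per gray-sum
row 0: Σ corner-gray over 8 cells = 4829  → 44.1170
row 1: Σ corner-gray over 8 cells = 4460  → 40.7459
row 2: Σ corner-gray over 8 cells = 3805  → 34.7619
row 3: Σ corner-gray over 8 cells = 3033  → 27.7090
row 4: Σ corner-gray over 8 cells = 3123  → 28.5313
row 5: Σ corner-gray over 8 cells = 3630  → 33.1631
row 6: Σ corner-gray over 8 cells = 3610  → 32.9804
row 7: Σ corner-gray over 8 cells = 3937  → 35.9678
row 8: Σ corner-gray over 8 cells = 4337  → 39.6222
Σ rows: total corner-gray = 34764  → 317.5986 mm³


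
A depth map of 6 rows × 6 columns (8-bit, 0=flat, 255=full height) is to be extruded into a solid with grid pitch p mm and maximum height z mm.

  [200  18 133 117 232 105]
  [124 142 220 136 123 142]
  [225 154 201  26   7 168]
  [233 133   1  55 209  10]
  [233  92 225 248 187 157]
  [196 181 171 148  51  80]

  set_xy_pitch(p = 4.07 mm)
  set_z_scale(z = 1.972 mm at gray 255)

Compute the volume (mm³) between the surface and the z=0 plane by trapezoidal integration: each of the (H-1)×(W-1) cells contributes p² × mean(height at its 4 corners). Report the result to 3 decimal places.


height_mm = gray/255 × 1.972; cell vol = 4.07² × mean(4 corners)
unit = 4.07² × 1.972 / (4×255) = 0.0320255 mm³ per gray-sum
row 0: Σ corner-gray over 5 cells = 2813  → 90.0877
row 1: Σ corner-gray over 5 cells = 2677  → 85.7322
row 2: Σ corner-gray over 5 cells = 2208  → 70.7122
row 3: Σ corner-gray over 5 cells = 2933  → 93.9307
row 4: Σ corner-gray over 5 cells = 3272  → 104.7873
Σ rows: total corner-gray = 13903  → 445.2502 mm³

445.250


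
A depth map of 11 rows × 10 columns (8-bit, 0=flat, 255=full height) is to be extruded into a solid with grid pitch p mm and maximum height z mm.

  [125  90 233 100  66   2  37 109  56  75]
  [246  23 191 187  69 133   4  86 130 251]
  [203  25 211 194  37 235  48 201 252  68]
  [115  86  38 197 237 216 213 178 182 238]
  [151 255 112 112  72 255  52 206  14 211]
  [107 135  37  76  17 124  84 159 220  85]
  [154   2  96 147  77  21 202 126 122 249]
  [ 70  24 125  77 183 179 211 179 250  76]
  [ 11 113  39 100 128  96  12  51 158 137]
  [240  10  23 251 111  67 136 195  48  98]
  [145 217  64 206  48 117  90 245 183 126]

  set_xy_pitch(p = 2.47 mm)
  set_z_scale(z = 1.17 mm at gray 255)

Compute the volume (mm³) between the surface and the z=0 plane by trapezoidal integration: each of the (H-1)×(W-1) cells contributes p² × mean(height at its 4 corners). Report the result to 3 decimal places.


height_mm = gray/255 × 1.17; cell vol = 2.47² × mean(4 corners)
unit = 2.47² × 1.17 / (4×255) = 0.00699809 mm³ per gray-sum
row 0: Σ corner-gray over 9 cells = 3729  → 26.0959
row 1: Σ corner-gray over 9 cells = 4820  → 33.7308
row 2: Σ corner-gray over 9 cells = 5724  → 40.0571
row 3: Σ corner-gray over 9 cells = 5565  → 38.9444
row 4: Σ corner-gray over 9 cells = 4414  → 30.8896
row 5: Σ corner-gray over 9 cells = 3885  → 27.1876
row 6: Σ corner-gray over 9 cells = 4591  → 32.1282
row 7: Σ corner-gray over 9 cells = 4144  → 29.0001
row 8: Σ corner-gray over 9 cells = 3562  → 24.9272
row 9: Σ corner-gray over 9 cells = 4631  → 32.4082
Σ rows: total corner-gray = 45065  → 315.3690 mm³

315.369


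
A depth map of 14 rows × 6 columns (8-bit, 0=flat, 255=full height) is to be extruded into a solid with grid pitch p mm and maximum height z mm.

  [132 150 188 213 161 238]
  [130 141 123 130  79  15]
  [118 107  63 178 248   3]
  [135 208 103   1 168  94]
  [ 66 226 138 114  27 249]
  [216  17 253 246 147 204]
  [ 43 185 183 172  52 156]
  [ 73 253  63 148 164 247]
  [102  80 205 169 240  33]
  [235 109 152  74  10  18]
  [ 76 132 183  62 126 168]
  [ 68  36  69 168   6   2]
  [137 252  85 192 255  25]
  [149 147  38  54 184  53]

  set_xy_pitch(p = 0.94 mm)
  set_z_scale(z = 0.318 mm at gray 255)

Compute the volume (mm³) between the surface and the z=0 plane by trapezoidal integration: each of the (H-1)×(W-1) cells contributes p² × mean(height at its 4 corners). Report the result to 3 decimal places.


9.431

height_mm = gray/255 × 0.318; cell vol = 0.94² × mean(4 corners)
unit = 0.94² × 0.318 / (4×255) = 0.000275475 mm³ per gray-sum
row 0: Σ corner-gray over 5 cells = 2885  → 0.7947
row 1: Σ corner-gray over 5 cells = 2404  → 0.6622
row 2: Σ corner-gray over 5 cells = 2502  → 0.6892
row 3: Σ corner-gray over 5 cells = 2514  → 0.6925
row 4: Σ corner-gray over 5 cells = 3071  → 0.8460
row 5: Σ corner-gray over 5 cells = 3129  → 0.8620
row 6: Σ corner-gray over 5 cells = 2959  → 0.8151
row 7: Σ corner-gray over 5 cells = 3099  → 0.8537
row 8: Σ corner-gray over 5 cells = 2466  → 0.6793
row 9: Σ corner-gray over 5 cells = 2193  → 0.6041
row 10: Σ corner-gray over 5 cells = 1878  → 0.5173
row 11: Σ corner-gray over 5 cells = 2358  → 0.6496
row 12: Σ corner-gray over 5 cells = 2778  → 0.7653
Σ rows: total corner-gray = 34236  → 9.4312 mm³
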